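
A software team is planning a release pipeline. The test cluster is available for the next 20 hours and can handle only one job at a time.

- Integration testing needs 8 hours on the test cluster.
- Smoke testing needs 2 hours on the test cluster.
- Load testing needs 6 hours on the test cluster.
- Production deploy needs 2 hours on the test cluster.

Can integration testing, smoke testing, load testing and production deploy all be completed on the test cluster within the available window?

Running back to back, the jobs need 8 + 2 + 6 + 2 = 18 hours on the test cluster.
Since 18 ≤ 20, they fit within the window.

Yes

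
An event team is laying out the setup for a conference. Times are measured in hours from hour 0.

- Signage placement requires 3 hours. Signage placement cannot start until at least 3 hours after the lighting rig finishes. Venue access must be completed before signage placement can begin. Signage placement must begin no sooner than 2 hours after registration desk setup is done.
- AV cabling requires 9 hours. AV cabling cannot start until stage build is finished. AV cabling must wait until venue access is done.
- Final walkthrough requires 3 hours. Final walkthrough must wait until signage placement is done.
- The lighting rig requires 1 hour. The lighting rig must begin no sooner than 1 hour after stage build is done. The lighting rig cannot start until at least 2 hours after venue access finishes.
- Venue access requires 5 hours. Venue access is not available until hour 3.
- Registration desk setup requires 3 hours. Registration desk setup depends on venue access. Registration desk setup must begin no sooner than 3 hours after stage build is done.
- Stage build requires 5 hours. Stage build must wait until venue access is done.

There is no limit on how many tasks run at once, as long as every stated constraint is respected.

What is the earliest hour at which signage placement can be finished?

Venue access waits on its own release at hour 3, so it starts at hour 3 and finishes at 3 + 5 = hour 8.
Stage build waits on venue access (finishes hour 8), so it starts at hour 8 and finishes at 8 + 5 = hour 13.
For registration desk setup: venue access (finishes hour 8); stage build (finishes hour 13, plus 3-hour gap → hour 16). Taking the maximum gives a start of hour 16, and it finishes at 16 + 3 = hour 19.
The lighting rig cannot start until stage build (finishes hour 13, plus 1-hour gap → hour 14); venue access (finishes hour 8, plus 2-hour gap → hour 10). The controlling bound is hour 14, so the lighting rig finishes at 14 + 1 = hour 15.
Signage placement has to wait for the lighting rig (finishes hour 15, plus 3-hour gap → hour 18); venue access (finishes hour 8); registration desk setup (finishes hour 19, plus 2-hour gap → hour 21). The latest of these is hour 21, so signage placement runs hour 21 to 21 + 3 = hour 24.

24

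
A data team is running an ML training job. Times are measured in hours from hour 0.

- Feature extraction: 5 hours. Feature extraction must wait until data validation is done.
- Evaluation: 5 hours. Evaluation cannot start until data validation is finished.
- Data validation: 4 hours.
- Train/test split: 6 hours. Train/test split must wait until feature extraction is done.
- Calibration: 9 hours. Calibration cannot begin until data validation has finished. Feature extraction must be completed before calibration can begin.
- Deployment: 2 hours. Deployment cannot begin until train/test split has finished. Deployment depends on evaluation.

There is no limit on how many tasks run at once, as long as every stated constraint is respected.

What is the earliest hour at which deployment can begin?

15

Data validation can start immediately at hour 0; it finishes at hour 4.
Evaluation cannot begin until data validation (finishes hour 4). It runs from hour 4 to 4 + 5 = hour 9.
Feature extraction cannot begin until data validation (finishes hour 4). It runs from hour 4 to 4 + 5 = hour 9.
Train/test split cannot begin until feature extraction (finishes hour 9). It runs from hour 9 to 9 + 6 = hour 15.
Deployment waits on train/test split (finishes hour 15); evaluation (finishes hour 9). The latest of these is hour 15, which is the earliest deployment can start.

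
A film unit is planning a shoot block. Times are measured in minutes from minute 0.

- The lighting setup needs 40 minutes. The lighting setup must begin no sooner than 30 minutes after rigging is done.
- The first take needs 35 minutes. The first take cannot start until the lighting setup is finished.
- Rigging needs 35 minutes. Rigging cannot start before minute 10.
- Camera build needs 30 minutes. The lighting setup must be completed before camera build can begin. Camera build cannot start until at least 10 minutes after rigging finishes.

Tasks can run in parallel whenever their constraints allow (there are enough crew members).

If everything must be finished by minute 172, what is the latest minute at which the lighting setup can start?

97

To finish by minute 172, camera build (duration 30) must start no later than minute 142.
The first take has no dependents, so it just needs to finish by minute 172. Starting by 172 − 35 = minute 137 achieves that.
For the lighting setup: camera build (must start by minute 142); the first take (must start by minute 137). The most restrictive is minute 137; with a 40-minute duration, the lighting setup must start by minute 97.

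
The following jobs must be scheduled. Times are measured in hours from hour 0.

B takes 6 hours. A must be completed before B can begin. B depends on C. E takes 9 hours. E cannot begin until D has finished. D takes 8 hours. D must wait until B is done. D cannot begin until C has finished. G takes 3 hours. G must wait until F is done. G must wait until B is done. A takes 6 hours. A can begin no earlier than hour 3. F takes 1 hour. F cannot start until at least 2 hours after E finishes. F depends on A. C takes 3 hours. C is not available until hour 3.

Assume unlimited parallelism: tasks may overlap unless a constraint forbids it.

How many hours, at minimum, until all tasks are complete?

C cannot begin until its own release at hour 3. It runs from hour 3 to 3 + 3 = hour 6.
A cannot begin until its own release at hour 3. It runs from hour 3 to 3 + 6 = hour 9.
B cannot start until A (finishes hour 9); C (finishes hour 6). The controlling bound is hour 9, so B finishes at 9 + 6 = hour 15.
D needs all of B (finishes hour 15); C (finishes hour 6). That puts its earliest start at hour 15; it finishes at 15 + 8 = hour 23.
After D (finishes hour 23), E can start at hour 23 and finishes at hour 32.
F needs all of E (finishes hour 32, plus 2-hour gap → hour 34); A (finishes hour 9). That puts its earliest start at hour 34; it finishes at 34 + 1 = hour 35.
For G: F (finishes hour 35); B (finishes hour 15). Taking the maximum gives a start of hour 35, and it finishes at 35 + 3 = hour 38.
All tasks are finished once the last one completes. Finish times: A at 9, B at 15, C at 6, D at 23, E at 32, F at 35, G at 38. The latest is hour 38.

38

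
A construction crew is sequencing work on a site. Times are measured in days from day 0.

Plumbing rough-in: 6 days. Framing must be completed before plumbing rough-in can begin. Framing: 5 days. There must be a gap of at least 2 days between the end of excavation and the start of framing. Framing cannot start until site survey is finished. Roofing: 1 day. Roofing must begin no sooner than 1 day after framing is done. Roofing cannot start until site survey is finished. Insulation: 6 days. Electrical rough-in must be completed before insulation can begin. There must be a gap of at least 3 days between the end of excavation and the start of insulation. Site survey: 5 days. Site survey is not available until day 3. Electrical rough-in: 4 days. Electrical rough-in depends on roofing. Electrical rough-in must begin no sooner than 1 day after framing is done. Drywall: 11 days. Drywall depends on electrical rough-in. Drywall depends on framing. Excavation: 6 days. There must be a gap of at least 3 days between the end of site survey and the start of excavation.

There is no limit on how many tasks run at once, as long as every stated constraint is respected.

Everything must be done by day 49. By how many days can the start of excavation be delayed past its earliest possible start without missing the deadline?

Site survey waits on its own release at day 3, so it starts at day 3 and finishes at 3 + 5 = day 8.
Excavation cannot begin until site survey (finishes day 8, plus 3-day gap → day 11). It runs from day 11 to 11 + 6 = day 17.

Working backward from the deadline:
To finish by day 49, insulation (duration 6) must start no later than day 43.
Drywall has no dependents, so it just needs to finish by day 49. Starting by 49 − 11 = day 38 achieves that.
Electrical rough-in has several dependents: insulation (must start by day 43); drywall (must start by day 38). The earliest of those limits is day 38, so electrical rough-in must start by 38 − 4 = day 34.
Since electrical rough-in (must start by day 34) depends on it, roofing must finish by day 34. Backing off its 1-day duration gives a latest start of day 33.
Plumbing rough-in must finish by day 49; it takes 6 days, so it must start by 49 − 6 = day 43.
Framing feeds roofing (must start by day 33, minus 1-day gap → day 32); plumbing rough-in (must start by day 43); electrical rough-in (must start by day 34, minus 1-day gap → day 33); drywall (must start by day 38). Taking the minimum, framing must finish by day 32 and start by 32 − 5 = day 27.
Excavation feeds framing (must start by day 27, minus 2-day gap → day 25); insulation (must start by day 43, minus 3-day gap → day 40). Taking the minimum, excavation must finish by day 25 and start by 25 − 6 = day 19.
So excavation can start as early as day 11 and as late as day 19, giving 19 − 11 = 8 days of slack.

8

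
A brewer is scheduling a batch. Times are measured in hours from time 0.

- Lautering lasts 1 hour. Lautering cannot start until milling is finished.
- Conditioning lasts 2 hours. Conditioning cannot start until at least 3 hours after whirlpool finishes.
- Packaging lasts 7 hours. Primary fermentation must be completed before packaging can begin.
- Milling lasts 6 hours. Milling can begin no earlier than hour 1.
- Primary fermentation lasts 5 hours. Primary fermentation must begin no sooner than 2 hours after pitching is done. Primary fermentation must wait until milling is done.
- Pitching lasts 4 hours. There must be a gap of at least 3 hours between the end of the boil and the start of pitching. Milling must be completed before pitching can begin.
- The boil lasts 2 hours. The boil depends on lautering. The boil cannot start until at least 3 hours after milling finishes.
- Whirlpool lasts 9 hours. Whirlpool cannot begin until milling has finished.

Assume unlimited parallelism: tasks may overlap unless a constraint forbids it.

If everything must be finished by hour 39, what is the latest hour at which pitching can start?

21

To finish by hour 39, packaging (duration 7) must start no later than hour 32.
Primary fermentation must finish before packaging (must start by hour 32). With a 5-hour duration, primary fermentation must start by 32 − 5 = hour 27.
Since primary fermentation (must start by hour 27, minus 2-hour gap → hour 25) depends on it, pitching must finish by hour 25. Backing off its 4-hour duration gives a latest start of hour 21.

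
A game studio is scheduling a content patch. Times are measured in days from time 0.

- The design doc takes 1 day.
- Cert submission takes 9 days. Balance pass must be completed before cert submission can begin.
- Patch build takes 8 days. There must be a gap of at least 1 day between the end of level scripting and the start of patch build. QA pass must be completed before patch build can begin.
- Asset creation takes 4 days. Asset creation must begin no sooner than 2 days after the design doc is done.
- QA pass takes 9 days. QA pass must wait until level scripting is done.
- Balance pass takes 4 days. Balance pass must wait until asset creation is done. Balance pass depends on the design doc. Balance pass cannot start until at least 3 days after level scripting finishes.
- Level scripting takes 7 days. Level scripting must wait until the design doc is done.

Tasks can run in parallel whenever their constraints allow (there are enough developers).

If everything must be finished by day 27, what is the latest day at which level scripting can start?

Cert submission must finish by day 27; it takes 9 days, so it must start by 27 − 9 = day 18.
Balance pass feeds into cert submission (must start by day 18); so balance pass must finish by day 18 and therefore start by day 14.
To finish by day 27, patch build (duration 8) must start no later than day 19.
Since patch build (must start by day 19) depends on it, QA pass must finish by day 19. Backing off its 9-day duration gives a latest start of day 10.
Level scripting feeds balance pass (must start by day 14, minus 3-day gap → day 11); QA pass (must start by day 10); patch build (must start by day 19, minus 1-day gap → day 18). Taking the minimum, level scripting must finish by day 10 and start by 10 − 7 = day 3.

3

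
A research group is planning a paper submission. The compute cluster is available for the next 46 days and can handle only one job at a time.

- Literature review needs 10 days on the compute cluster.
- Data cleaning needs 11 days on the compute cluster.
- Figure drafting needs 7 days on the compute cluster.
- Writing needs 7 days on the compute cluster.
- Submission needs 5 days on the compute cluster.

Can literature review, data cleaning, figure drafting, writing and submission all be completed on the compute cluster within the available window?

Yes

Running back to back, the jobs need 10 + 11 + 7 + 7 + 5 = 40 days on the compute cluster.
Since 40 ≤ 46, they fit within the window.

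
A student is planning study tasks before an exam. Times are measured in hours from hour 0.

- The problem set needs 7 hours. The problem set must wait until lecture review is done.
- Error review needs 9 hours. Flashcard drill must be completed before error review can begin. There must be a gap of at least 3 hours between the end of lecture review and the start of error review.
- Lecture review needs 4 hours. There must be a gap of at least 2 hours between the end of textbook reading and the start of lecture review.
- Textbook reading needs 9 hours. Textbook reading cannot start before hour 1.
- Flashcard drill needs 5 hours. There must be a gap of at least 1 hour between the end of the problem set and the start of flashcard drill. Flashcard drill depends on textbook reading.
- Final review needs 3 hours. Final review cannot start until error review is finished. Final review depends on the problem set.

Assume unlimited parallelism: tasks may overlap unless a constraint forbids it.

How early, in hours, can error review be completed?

38

After its own release at hour 1, textbook reading can start at hour 1 and finishes at hour 10.
Lecture review waits on textbook reading (finishes hour 10, plus 2-hour gap → hour 12), so it starts at hour 12 and finishes at 12 + 4 = hour 16.
After lecture review (finishes hour 16), the problem set can start at hour 16 and finishes at hour 23.
Flashcard drill has to wait for the problem set (finishes hour 23, plus 1-hour gap → hour 24); textbook reading (finishes hour 10). The latest of these is hour 24, so flashcard drill runs hour 24 to 24 + 5 = hour 29.
Error review needs all of flashcard drill (finishes hour 29); lecture review (finishes hour 16, plus 3-hour gap → hour 19). That puts its earliest start at hour 29; it finishes at 29 + 9 = hour 38.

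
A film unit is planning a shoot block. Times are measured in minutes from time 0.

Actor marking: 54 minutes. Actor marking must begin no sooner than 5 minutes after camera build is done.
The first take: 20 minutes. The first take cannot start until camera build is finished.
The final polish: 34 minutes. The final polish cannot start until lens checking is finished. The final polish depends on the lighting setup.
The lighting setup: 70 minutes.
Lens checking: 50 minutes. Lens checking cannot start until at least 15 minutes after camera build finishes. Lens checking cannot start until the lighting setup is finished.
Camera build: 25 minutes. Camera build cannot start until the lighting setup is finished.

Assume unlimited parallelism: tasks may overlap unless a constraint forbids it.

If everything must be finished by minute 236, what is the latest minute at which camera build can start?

112

Nothing follows the final polish; the deadline of minute 236 is its only limit. It must start by 236 − 34 = minute 202.
Lens checking must finish before the final polish (must start by minute 202). With a 50-minute duration, lens checking must start by 202 − 50 = minute 152.
Nothing follows actor marking; the deadline of minute 236 is its only limit. It must start by 236 − 54 = minute 182.
To finish by minute 236, the first take (duration 20) must start no later than minute 216.
Camera build has several dependents: lens checking (must start by minute 152, minus 15-minute gap → minute 137); actor marking (must start by minute 182, minus 5-minute gap → minute 177); the first take (must start by minute 216). The earliest of those limits is minute 137, so camera build must start by 137 − 25 = minute 112.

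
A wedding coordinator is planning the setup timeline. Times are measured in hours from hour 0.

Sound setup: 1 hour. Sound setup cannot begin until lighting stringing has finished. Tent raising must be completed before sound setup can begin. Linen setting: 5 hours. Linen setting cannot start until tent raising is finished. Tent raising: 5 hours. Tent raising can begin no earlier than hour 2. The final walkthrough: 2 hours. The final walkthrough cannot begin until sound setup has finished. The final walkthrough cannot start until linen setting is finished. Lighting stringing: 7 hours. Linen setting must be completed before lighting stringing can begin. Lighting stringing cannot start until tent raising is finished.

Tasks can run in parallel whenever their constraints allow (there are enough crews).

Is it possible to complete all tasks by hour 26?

Tent raising cannot begin until its own release at hour 2. It runs from hour 2 to 2 + 5 = hour 7.
After tent raising (finishes hour 7), linen setting can start at hour 7 and finishes at hour 12.
Lighting stringing has to wait for linen setting (finishes hour 12); tent raising (finishes hour 7). The latest of these is hour 12, so lighting stringing runs hour 12 to 12 + 7 = hour 19.
For sound setup: lighting stringing (finishes hour 19); tent raising (finishes hour 7). Taking the maximum gives a start of hour 19, and it finishes at 19 + 1 = hour 20.
For the final walkthrough: sound setup (finishes hour 20); linen setting (finishes hour 12). Taking the maximum gives a start of hour 20, and it finishes at 20 + 2 = hour 22.
Every task is finished by hour 22, which is no later than the deadline of 26, so the schedule is feasible.

Yes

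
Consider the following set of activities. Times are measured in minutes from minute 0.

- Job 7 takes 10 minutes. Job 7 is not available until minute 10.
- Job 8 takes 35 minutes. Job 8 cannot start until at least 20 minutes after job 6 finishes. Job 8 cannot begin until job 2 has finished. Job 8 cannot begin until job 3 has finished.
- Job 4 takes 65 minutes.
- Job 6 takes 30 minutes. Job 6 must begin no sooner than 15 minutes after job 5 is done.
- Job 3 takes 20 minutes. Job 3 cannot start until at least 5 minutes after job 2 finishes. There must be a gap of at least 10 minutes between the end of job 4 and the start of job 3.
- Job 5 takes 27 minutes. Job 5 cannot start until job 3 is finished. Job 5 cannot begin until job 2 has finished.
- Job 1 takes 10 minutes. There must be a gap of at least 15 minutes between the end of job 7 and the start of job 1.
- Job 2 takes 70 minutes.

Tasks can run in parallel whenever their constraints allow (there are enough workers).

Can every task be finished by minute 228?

Yes

Job 7 cannot begin until its own release at minute 10. It runs from minute 10 to 10 + 10 = minute 20.
Job 1 waits on job 7 (finishes minute 20, plus 15-minute gap → minute 35), so it starts at minute 35 and finishes at 35 + 10 = minute 45.
Nothing blocks job 4, so it runs from minute 0 to minute 65.
Nothing blocks job 2, so it runs from minute 0 to minute 70.
Job 3 cannot start until job 2 (finishes minute 70, plus 5-minute gap → minute 75); job 4 (finishes minute 65, plus 10-minute gap → minute 75). The controlling bound is minute 75, so job 3 finishes at 75 + 20 = minute 95.
For job 5: job 3 (finishes minute 95); job 2 (finishes minute 70). Taking the maximum gives a start of minute 95, and it finishes at 95 + 27 = minute 122.
Job 6 cannot begin until job 5 (finishes minute 122, plus 15-minute gap → minute 137). It runs from minute 137 to 137 + 30 = minute 167.
Job 8 cannot start until job 6 (finishes minute 167, plus 20-minute gap → minute 187); job 2 (finishes minute 70); job 3 (finishes minute 95). The controlling bound is minute 187, so job 8 finishes at 187 + 35 = minute 222.
Every task is finished by minute 222, which is no later than the deadline of 228, so the schedule is feasible.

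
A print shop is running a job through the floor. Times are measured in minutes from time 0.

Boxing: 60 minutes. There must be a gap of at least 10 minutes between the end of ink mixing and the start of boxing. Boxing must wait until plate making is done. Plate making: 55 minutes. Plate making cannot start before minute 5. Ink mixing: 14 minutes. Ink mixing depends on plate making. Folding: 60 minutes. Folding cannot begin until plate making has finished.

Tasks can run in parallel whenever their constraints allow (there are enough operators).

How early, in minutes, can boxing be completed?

Plate making waits on its own release at minute 5, so it starts at minute 5 and finishes at 5 + 55 = minute 60.
Ink mixing waits on plate making (finishes minute 60), so it starts at minute 60 and finishes at 60 + 14 = minute 74.
Boxing cannot start until ink mixing (finishes minute 74, plus 10-minute gap → minute 84); plate making (finishes minute 60). The controlling bound is minute 84, so boxing finishes at 84 + 60 = minute 144.

144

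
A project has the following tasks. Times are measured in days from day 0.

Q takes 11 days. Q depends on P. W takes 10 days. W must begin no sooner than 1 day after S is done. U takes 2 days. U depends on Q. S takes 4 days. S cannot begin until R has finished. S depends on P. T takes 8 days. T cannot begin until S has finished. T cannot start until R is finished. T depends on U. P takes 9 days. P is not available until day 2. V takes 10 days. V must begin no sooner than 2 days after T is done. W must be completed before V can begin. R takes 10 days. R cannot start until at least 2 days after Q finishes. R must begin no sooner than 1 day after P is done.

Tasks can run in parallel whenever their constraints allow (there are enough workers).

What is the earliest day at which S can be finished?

After its own release at day 2, P can start at day 2 and finishes at day 11.
After P (finishes day 11), Q can start at day 11 and finishes at day 22.
R needs all of Q (finishes day 22, plus 2-day gap → day 24); P (finishes day 11, plus 1-day gap → day 12). That puts its earliest start at day 24; it finishes at 24 + 10 = day 34.
S has to wait for R (finishes day 34); P (finishes day 11). The latest of these is day 34, so S runs day 34 to 34 + 4 = day 38.

38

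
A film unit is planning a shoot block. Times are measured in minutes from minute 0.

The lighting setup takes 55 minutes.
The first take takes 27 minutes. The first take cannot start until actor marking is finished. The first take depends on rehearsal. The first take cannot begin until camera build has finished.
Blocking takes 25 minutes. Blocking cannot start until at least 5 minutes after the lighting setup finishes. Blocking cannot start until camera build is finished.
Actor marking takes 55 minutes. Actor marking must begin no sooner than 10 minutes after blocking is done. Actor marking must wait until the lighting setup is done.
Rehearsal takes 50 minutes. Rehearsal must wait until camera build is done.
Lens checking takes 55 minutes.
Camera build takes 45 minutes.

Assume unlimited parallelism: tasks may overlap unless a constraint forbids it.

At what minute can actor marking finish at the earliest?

Nothing blocks camera build, so it runs from minute 0 to minute 45.
The lighting setup has no prerequisites, so it starts at minute 0 and finishes at minute 55.
Blocking has to wait for the lighting setup (finishes minute 55, plus 5-minute gap → minute 60); camera build (finishes minute 45). The latest of these is minute 60, so blocking runs minute 60 to 60 + 25 = minute 85.
Actor marking cannot start until blocking (finishes minute 85, plus 10-minute gap → minute 95); the lighting setup (finishes minute 55). The controlling bound is minute 95, so actor marking finishes at 95 + 55 = minute 150.

150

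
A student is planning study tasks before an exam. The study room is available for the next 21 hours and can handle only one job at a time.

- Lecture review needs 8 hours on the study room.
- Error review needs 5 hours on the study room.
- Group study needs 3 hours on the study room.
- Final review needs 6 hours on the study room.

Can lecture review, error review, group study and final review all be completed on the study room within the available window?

No

Running back to back, the jobs need 8 + 5 + 3 + 6 = 22 hours on the study room.
Since 22 > 21, they cannot all fit.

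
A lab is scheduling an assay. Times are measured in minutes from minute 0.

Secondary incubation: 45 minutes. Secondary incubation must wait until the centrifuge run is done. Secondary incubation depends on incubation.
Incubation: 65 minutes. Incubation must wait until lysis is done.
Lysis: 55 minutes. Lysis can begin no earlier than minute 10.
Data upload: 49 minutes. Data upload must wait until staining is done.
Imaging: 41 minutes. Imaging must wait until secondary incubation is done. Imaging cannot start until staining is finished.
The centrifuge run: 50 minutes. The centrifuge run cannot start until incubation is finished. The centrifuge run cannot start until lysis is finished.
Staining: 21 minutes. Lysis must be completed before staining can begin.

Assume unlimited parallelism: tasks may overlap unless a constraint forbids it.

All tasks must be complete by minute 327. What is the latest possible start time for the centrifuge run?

191

Imaging has no dependents, so it just needs to finish by minute 327. Starting by 327 − 41 = minute 286 achieves that.
Since imaging (must start by minute 286) depends on it, secondary incubation must finish by minute 286. Backing off its 45-minute duration gives a latest start of minute 241.
The centrifuge run must finish before secondary incubation (must start by minute 241). With a 50-minute duration, the centrifuge run must start by 241 − 50 = minute 191.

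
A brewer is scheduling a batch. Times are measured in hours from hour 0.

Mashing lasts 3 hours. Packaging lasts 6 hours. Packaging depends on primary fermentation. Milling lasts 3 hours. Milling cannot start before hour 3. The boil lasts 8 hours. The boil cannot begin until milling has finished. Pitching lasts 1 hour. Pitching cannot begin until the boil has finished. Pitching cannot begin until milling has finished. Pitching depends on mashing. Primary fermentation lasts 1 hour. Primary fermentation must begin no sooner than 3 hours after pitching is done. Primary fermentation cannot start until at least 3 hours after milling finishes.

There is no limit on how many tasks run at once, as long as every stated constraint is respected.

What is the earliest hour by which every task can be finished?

Nothing blocks mashing, so it runs from hour 0 to hour 3.
Milling cannot begin until its own release at hour 3. It runs from hour 3 to 3 + 3 = hour 6.
The boil cannot begin until milling (finishes hour 6). It runs from hour 6 to 6 + 8 = hour 14.
Pitching cannot start until the boil (finishes hour 14); milling (finishes hour 6); mashing (finishes hour 3). The controlling bound is hour 14, so pitching finishes at 14 + 1 = hour 15.
Primary fermentation needs all of pitching (finishes hour 15, plus 3-hour gap → hour 18); milling (finishes hour 6, plus 3-hour gap → hour 9). That puts its earliest start at hour 18; it finishes at 18 + 1 = hour 19.
Packaging cannot begin until primary fermentation (finishes hour 19). It runs from hour 19 to 19 + 6 = hour 25.
All tasks are finished once the last one completes. Finish times: Milling at 6, Mashing at 3, The boil at 14, Pitching at 15, Primary fermentation at 19, Packaging at 25. The latest is hour 25.

25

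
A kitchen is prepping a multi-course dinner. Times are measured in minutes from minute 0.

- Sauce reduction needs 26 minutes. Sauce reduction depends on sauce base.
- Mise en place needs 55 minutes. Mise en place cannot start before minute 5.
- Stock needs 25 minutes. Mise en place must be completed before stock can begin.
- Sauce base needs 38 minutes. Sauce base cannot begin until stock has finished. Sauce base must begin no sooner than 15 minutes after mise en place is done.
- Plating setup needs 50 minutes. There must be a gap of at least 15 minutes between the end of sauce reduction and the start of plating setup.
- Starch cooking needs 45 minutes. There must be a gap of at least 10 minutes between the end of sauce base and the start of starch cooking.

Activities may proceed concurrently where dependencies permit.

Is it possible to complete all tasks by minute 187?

No

After its own release at minute 5, mise en place can start at minute 5 and finishes at minute 60.
Stock cannot begin until mise en place (finishes minute 60). It runs from minute 60 to 60 + 25 = minute 85.
Sauce base cannot start until stock (finishes minute 85); mise en place (finishes minute 60, plus 15-minute gap → minute 75). The controlling bound is minute 85, so sauce base finishes at 85 + 38 = minute 123.
Starch cooking cannot begin until sauce base (finishes minute 123, plus 10-minute gap → minute 133). It runs from minute 133 to 133 + 45 = minute 178.
Sauce reduction cannot begin until sauce base (finishes minute 123). It runs from minute 123 to 123 + 26 = minute 149.
Plating setup cannot begin until sauce reduction (finishes minute 149, plus 15-minute gap → minute 164). It runs from minute 164 to 164 + 50 = minute 214.
The earliest everything can be done is minute 214, which is after the deadline of 187, so it is not possible.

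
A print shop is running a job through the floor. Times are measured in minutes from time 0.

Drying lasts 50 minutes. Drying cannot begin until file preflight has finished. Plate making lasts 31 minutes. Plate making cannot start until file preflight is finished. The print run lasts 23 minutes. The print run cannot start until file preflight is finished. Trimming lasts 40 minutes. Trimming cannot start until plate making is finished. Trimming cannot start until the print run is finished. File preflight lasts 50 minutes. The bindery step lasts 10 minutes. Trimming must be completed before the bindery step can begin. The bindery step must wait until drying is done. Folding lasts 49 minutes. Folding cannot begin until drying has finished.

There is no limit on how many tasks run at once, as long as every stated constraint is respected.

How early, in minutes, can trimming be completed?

Nothing blocks file preflight, so it runs from minute 0 to minute 50.
The print run cannot begin until file preflight (finishes minute 50). It runs from minute 50 to 50 + 23 = minute 73.
Plate making waits on file preflight (finishes minute 50), so it starts at minute 50 and finishes at 50 + 31 = minute 81.
Trimming has to wait for plate making (finishes minute 81); the print run (finishes minute 73). The latest of these is minute 81, so trimming runs minute 81 to 81 + 40 = minute 121.

121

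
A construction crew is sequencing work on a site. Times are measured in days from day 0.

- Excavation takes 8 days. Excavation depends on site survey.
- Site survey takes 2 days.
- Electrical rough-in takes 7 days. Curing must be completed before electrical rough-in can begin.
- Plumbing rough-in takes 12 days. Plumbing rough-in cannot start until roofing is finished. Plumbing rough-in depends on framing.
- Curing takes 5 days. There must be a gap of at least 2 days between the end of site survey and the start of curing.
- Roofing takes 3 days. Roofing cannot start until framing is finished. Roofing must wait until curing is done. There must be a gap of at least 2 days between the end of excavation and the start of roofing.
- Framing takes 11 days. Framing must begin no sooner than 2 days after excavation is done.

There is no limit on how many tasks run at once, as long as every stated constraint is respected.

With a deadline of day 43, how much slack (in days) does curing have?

Site survey can start immediately at day 0; it finishes at day 2.
Curing cannot begin until site survey (finishes day 2, plus 2-day gap → day 4). It runs from day 4 to 4 + 5 = day 9.

Working backward from the deadline:
Plumbing rough-in must finish by day 43; it takes 12 days, so it must start by 43 − 12 = day 31.
Roofing feeds into plumbing rough-in (must start by day 31); so roofing must finish by day 31 and therefore start by day 28.
Electrical rough-in has no dependents, so it just needs to finish by day 43. Starting by 43 − 7 = day 36 achieves that.
Curing has several dependents: roofing (must start by day 28); electrical rough-in (must start by day 36). The earliest of those limits is day 28, so curing must start by 28 − 5 = day 23.
So curing can start as early as day 4 and as late as day 23, giving 23 − 4 = 19 days of slack.

19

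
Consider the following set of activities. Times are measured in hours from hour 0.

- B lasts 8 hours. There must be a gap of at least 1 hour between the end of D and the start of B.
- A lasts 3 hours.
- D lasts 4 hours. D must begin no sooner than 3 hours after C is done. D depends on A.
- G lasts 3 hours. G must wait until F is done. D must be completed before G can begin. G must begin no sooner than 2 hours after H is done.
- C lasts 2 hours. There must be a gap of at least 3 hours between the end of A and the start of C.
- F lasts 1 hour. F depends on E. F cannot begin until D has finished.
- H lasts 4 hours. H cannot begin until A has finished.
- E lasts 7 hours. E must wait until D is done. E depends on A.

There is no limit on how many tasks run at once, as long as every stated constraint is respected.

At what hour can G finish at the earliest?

A can start immediately at hour 0; it finishes at hour 3.
After A (finishes hour 3), H can start at hour 3 and finishes at hour 7.
C cannot begin until A (finishes hour 3, plus 3-hour gap → hour 6). It runs from hour 6 to 6 + 2 = hour 8.
D needs all of C (finishes hour 8, plus 3-hour gap → hour 11); A (finishes hour 3). That puts its earliest start at hour 11; it finishes at 11 + 4 = hour 15.
E cannot start until D (finishes hour 15); A (finishes hour 3). The controlling bound is hour 15, so E finishes at 15 + 7 = hour 22.
F cannot start until E (finishes hour 22); D (finishes hour 15). The controlling bound is hour 22, so F finishes at 22 + 1 = hour 23.
For G: F (finishes hour 23); D (finishes hour 15); H (finishes hour 7, plus 2-hour gap → hour 9). Taking the maximum gives a start of hour 23, and it finishes at 23 + 3 = hour 26.

26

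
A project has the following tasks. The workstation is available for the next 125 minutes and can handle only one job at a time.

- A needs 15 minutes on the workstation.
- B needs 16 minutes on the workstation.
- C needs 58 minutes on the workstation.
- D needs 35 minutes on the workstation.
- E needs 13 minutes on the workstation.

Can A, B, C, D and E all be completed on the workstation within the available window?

Running back to back, the jobs need 15 + 16 + 58 + 35 + 13 = 137 minutes on the workstation.
Since 137 > 125, they cannot all fit.

No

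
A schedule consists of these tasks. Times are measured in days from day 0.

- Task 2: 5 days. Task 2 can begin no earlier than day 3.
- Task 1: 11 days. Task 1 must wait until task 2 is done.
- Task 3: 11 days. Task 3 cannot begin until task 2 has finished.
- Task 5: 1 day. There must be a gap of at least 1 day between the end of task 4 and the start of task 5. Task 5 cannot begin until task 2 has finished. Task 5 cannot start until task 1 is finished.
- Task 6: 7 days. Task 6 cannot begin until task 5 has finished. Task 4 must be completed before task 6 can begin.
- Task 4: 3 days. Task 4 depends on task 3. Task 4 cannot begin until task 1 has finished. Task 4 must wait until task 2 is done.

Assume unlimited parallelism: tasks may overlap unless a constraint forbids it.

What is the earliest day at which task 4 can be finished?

22

After its own release at day 3, task 2 can start at day 3 and finishes at day 8.
After task 2 (finishes day 8), task 3 can start at day 8 and finishes at day 19.
After task 2 (finishes day 8), task 1 can start at day 8 and finishes at day 19.
Task 4 cannot start until task 3 (finishes day 19); task 1 (finishes day 19); task 2 (finishes day 8). The controlling bound is day 19, so task 4 finishes at 19 + 3 = day 22.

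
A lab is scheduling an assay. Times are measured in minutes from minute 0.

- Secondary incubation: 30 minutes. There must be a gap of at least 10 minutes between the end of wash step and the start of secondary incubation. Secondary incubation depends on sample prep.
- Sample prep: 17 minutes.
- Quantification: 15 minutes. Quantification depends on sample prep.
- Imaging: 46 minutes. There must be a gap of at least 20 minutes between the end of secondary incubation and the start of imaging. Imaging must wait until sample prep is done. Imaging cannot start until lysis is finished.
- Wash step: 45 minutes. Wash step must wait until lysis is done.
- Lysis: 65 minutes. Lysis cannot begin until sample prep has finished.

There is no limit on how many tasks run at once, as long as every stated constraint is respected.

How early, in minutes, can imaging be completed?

233

Sample prep has no prerequisites, so it starts at minute 0 and finishes at minute 17.
Lysis waits on sample prep (finishes minute 17), so it starts at minute 17 and finishes at 17 + 65 = minute 82.
Wash step waits on lysis (finishes minute 82), so it starts at minute 82 and finishes at 82 + 45 = minute 127.
Secondary incubation has to wait for wash step (finishes minute 127, plus 10-minute gap → minute 137); sample prep (finishes minute 17). The latest of these is minute 137, so secondary incubation runs minute 137 to 137 + 30 = minute 167.
Imaging needs all of secondary incubation (finishes minute 167, plus 20-minute gap → minute 187); sample prep (finishes minute 17); lysis (finishes minute 82). That puts its earliest start at minute 187; it finishes at 187 + 46 = minute 233.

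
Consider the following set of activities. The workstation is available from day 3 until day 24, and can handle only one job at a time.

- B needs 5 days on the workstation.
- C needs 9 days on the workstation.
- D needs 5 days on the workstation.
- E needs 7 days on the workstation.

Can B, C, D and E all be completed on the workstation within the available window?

The workstation window is 24 − 3 = 21 days.
Running back to back, the jobs need 5 + 9 + 5 + 7 = 26 days on the workstation.
Since 26 > 21, they cannot all fit.

No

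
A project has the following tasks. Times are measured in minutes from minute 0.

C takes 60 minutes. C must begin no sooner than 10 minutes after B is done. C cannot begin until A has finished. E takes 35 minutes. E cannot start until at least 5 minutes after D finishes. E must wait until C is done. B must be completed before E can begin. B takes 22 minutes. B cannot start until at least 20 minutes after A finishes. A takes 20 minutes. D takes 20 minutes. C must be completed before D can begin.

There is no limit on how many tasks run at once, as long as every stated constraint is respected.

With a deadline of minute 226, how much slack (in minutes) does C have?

A has no prerequisites, so it starts at minute 0 and finishes at minute 20.
After A (finishes minute 20, plus 20-minute gap → minute 40), B can start at minute 40 and finishes at minute 62.
For C: B (finishes minute 62, plus 10-minute gap → minute 72); A (finishes minute 20). Taking the maximum gives a start of minute 72, and it finishes at 72 + 60 = minute 132.

Working backward from the deadline:
To finish by minute 226, E (duration 35) must start no later than minute 191.
D must finish before E (must start by minute 191, minus 5-minute gap → minute 186). With a 20-minute duration, D must start by 186 − 20 = minute 166.
C feeds D (must start by minute 166); E (must start by minute 191). Taking the minimum, C must finish by minute 166 and start by 166 − 60 = minute 106.
So C can start as early as minute 72 and as late as minute 106, giving 106 − 72 = 34 minutes of slack.

34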